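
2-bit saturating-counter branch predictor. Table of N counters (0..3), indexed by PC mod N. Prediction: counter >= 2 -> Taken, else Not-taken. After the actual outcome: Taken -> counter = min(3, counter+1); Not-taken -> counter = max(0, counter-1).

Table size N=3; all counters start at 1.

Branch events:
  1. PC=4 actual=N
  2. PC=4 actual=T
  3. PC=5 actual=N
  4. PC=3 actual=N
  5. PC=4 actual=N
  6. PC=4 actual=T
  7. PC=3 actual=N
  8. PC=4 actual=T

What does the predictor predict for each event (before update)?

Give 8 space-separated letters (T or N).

Answer: N N N N N N N N

Derivation:
Ev 1: PC=4 idx=1 pred=N actual=N -> ctr[1]=0
Ev 2: PC=4 idx=1 pred=N actual=T -> ctr[1]=1
Ev 3: PC=5 idx=2 pred=N actual=N -> ctr[2]=0
Ev 4: PC=3 idx=0 pred=N actual=N -> ctr[0]=0
Ev 5: PC=4 idx=1 pred=N actual=N -> ctr[1]=0
Ev 6: PC=4 idx=1 pred=N actual=T -> ctr[1]=1
Ev 7: PC=3 idx=0 pred=N actual=N -> ctr[0]=0
Ev 8: PC=4 idx=1 pred=N actual=T -> ctr[1]=2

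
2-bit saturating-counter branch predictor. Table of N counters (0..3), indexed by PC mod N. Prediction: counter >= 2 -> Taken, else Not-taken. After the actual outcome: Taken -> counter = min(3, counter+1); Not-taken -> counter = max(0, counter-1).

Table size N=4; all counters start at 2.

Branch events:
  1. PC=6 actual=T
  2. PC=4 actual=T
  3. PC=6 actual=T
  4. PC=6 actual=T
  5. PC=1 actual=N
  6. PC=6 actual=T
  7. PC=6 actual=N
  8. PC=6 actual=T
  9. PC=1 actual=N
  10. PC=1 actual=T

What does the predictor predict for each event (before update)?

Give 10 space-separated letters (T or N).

Answer: T T T T T T T T N N

Derivation:
Ev 1: PC=6 idx=2 pred=T actual=T -> ctr[2]=3
Ev 2: PC=4 idx=0 pred=T actual=T -> ctr[0]=3
Ev 3: PC=6 idx=2 pred=T actual=T -> ctr[2]=3
Ev 4: PC=6 idx=2 pred=T actual=T -> ctr[2]=3
Ev 5: PC=1 idx=1 pred=T actual=N -> ctr[1]=1
Ev 6: PC=6 idx=2 pred=T actual=T -> ctr[2]=3
Ev 7: PC=6 idx=2 pred=T actual=N -> ctr[2]=2
Ev 8: PC=6 idx=2 pred=T actual=T -> ctr[2]=3
Ev 9: PC=1 idx=1 pred=N actual=N -> ctr[1]=0
Ev 10: PC=1 idx=1 pred=N actual=T -> ctr[1]=1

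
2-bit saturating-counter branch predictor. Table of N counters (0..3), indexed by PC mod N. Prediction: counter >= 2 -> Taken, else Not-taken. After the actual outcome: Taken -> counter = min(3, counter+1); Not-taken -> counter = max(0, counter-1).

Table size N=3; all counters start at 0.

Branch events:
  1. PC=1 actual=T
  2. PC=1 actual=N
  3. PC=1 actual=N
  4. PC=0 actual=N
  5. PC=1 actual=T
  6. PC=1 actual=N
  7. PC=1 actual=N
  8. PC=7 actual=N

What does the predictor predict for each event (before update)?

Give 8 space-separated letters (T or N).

Ev 1: PC=1 idx=1 pred=N actual=T -> ctr[1]=1
Ev 2: PC=1 idx=1 pred=N actual=N -> ctr[1]=0
Ev 3: PC=1 idx=1 pred=N actual=N -> ctr[1]=0
Ev 4: PC=0 idx=0 pred=N actual=N -> ctr[0]=0
Ev 5: PC=1 idx=1 pred=N actual=T -> ctr[1]=1
Ev 6: PC=1 idx=1 pred=N actual=N -> ctr[1]=0
Ev 7: PC=1 idx=1 pred=N actual=N -> ctr[1]=0
Ev 8: PC=7 idx=1 pred=N actual=N -> ctr[1]=0

Answer: N N N N N N N N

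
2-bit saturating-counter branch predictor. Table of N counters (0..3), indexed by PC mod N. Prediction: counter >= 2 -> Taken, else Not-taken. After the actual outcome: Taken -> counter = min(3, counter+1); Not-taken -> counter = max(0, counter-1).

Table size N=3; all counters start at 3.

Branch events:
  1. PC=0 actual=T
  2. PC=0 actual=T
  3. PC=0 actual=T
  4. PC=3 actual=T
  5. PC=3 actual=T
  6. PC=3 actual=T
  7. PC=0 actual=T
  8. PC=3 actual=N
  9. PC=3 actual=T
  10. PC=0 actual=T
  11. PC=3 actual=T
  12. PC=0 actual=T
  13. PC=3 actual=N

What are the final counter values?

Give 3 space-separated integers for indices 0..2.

Answer: 2 3 3

Derivation:
Ev 1: PC=0 idx=0 pred=T actual=T -> ctr[0]=3
Ev 2: PC=0 idx=0 pred=T actual=T -> ctr[0]=3
Ev 3: PC=0 idx=0 pred=T actual=T -> ctr[0]=3
Ev 4: PC=3 idx=0 pred=T actual=T -> ctr[0]=3
Ev 5: PC=3 idx=0 pred=T actual=T -> ctr[0]=3
Ev 6: PC=3 idx=0 pred=T actual=T -> ctr[0]=3
Ev 7: PC=0 idx=0 pred=T actual=T -> ctr[0]=3
Ev 8: PC=3 idx=0 pred=T actual=N -> ctr[0]=2
Ev 9: PC=3 idx=0 pred=T actual=T -> ctr[0]=3
Ev 10: PC=0 idx=0 pred=T actual=T -> ctr[0]=3
Ev 11: PC=3 idx=0 pred=T actual=T -> ctr[0]=3
Ev 12: PC=0 idx=0 pred=T actual=T -> ctr[0]=3
Ev 13: PC=3 idx=0 pred=T actual=N -> ctr[0]=2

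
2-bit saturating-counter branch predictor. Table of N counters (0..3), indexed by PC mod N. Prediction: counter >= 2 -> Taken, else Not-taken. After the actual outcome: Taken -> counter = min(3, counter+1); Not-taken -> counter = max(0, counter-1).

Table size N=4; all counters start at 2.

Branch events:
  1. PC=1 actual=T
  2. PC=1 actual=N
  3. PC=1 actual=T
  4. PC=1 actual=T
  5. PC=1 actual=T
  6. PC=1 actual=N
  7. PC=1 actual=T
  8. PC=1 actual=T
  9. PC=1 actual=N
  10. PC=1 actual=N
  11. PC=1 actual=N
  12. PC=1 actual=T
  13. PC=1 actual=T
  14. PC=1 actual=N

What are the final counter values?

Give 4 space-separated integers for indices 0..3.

Ev 1: PC=1 idx=1 pred=T actual=T -> ctr[1]=3
Ev 2: PC=1 idx=1 pred=T actual=N -> ctr[1]=2
Ev 3: PC=1 idx=1 pred=T actual=T -> ctr[1]=3
Ev 4: PC=1 idx=1 pred=T actual=T -> ctr[1]=3
Ev 5: PC=1 idx=1 pred=T actual=T -> ctr[1]=3
Ev 6: PC=1 idx=1 pred=T actual=N -> ctr[1]=2
Ev 7: PC=1 idx=1 pred=T actual=T -> ctr[1]=3
Ev 8: PC=1 idx=1 pred=T actual=T -> ctr[1]=3
Ev 9: PC=1 idx=1 pred=T actual=N -> ctr[1]=2
Ev 10: PC=1 idx=1 pred=T actual=N -> ctr[1]=1
Ev 11: PC=1 idx=1 pred=N actual=N -> ctr[1]=0
Ev 12: PC=1 idx=1 pred=N actual=T -> ctr[1]=1
Ev 13: PC=1 idx=1 pred=N actual=T -> ctr[1]=2
Ev 14: PC=1 idx=1 pred=T actual=N -> ctr[1]=1

Answer: 2 1 2 2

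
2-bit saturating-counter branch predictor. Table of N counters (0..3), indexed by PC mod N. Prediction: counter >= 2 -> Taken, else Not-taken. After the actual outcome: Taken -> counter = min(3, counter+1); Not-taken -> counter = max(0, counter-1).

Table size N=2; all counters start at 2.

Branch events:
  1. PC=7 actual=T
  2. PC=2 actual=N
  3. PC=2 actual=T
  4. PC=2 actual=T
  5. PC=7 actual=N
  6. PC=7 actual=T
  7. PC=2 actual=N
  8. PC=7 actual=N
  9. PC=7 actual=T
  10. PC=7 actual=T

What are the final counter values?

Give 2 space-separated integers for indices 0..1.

Ev 1: PC=7 idx=1 pred=T actual=T -> ctr[1]=3
Ev 2: PC=2 idx=0 pred=T actual=N -> ctr[0]=1
Ev 3: PC=2 idx=0 pred=N actual=T -> ctr[0]=2
Ev 4: PC=2 idx=0 pred=T actual=T -> ctr[0]=3
Ev 5: PC=7 idx=1 pred=T actual=N -> ctr[1]=2
Ev 6: PC=7 idx=1 pred=T actual=T -> ctr[1]=3
Ev 7: PC=2 idx=0 pred=T actual=N -> ctr[0]=2
Ev 8: PC=7 idx=1 pred=T actual=N -> ctr[1]=2
Ev 9: PC=7 idx=1 pred=T actual=T -> ctr[1]=3
Ev 10: PC=7 idx=1 pred=T actual=T -> ctr[1]=3

Answer: 2 3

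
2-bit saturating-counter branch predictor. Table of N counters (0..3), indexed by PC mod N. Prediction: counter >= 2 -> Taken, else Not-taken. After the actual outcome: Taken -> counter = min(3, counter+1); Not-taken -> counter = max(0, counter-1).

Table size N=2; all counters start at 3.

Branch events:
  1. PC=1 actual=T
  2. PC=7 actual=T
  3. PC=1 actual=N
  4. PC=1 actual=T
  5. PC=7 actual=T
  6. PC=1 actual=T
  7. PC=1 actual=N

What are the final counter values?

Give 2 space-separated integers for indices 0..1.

Answer: 3 2

Derivation:
Ev 1: PC=1 idx=1 pred=T actual=T -> ctr[1]=3
Ev 2: PC=7 idx=1 pred=T actual=T -> ctr[1]=3
Ev 3: PC=1 idx=1 pred=T actual=N -> ctr[1]=2
Ev 4: PC=1 idx=1 pred=T actual=T -> ctr[1]=3
Ev 5: PC=7 idx=1 pred=T actual=T -> ctr[1]=3
Ev 6: PC=1 idx=1 pred=T actual=T -> ctr[1]=3
Ev 7: PC=1 idx=1 pred=T actual=N -> ctr[1]=2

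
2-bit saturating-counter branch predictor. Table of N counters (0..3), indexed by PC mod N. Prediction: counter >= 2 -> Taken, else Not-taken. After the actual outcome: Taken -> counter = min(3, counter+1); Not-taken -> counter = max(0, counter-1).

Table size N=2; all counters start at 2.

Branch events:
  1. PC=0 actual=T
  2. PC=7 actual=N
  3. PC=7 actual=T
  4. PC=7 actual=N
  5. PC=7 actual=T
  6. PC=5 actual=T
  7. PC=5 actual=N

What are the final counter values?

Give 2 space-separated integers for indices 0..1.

Ev 1: PC=0 idx=0 pred=T actual=T -> ctr[0]=3
Ev 2: PC=7 idx=1 pred=T actual=N -> ctr[1]=1
Ev 3: PC=7 idx=1 pred=N actual=T -> ctr[1]=2
Ev 4: PC=7 idx=1 pred=T actual=N -> ctr[1]=1
Ev 5: PC=7 idx=1 pred=N actual=T -> ctr[1]=2
Ev 6: PC=5 idx=1 pred=T actual=T -> ctr[1]=3
Ev 7: PC=5 idx=1 pred=T actual=N -> ctr[1]=2

Answer: 3 2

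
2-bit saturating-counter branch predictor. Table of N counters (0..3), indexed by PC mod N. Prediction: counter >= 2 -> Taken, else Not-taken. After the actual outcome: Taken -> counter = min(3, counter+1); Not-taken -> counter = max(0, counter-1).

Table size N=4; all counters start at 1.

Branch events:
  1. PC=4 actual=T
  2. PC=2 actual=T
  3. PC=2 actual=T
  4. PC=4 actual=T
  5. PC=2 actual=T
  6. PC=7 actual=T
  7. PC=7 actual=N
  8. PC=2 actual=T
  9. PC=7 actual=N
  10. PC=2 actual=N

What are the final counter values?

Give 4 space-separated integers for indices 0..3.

Ev 1: PC=4 idx=0 pred=N actual=T -> ctr[0]=2
Ev 2: PC=2 idx=2 pred=N actual=T -> ctr[2]=2
Ev 3: PC=2 idx=2 pred=T actual=T -> ctr[2]=3
Ev 4: PC=4 idx=0 pred=T actual=T -> ctr[0]=3
Ev 5: PC=2 idx=2 pred=T actual=T -> ctr[2]=3
Ev 6: PC=7 idx=3 pred=N actual=T -> ctr[3]=2
Ev 7: PC=7 idx=3 pred=T actual=N -> ctr[3]=1
Ev 8: PC=2 idx=2 pred=T actual=T -> ctr[2]=3
Ev 9: PC=7 idx=3 pred=N actual=N -> ctr[3]=0
Ev 10: PC=2 idx=2 pred=T actual=N -> ctr[2]=2

Answer: 3 1 2 0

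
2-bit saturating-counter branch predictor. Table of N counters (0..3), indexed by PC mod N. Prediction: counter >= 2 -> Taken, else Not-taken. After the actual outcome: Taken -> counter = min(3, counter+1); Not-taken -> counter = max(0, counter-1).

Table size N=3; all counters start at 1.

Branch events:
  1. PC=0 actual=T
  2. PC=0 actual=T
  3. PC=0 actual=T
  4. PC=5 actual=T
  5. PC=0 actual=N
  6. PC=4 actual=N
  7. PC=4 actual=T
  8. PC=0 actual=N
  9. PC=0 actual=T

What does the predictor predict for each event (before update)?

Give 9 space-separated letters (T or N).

Ev 1: PC=0 idx=0 pred=N actual=T -> ctr[0]=2
Ev 2: PC=0 idx=0 pred=T actual=T -> ctr[0]=3
Ev 3: PC=0 idx=0 pred=T actual=T -> ctr[0]=3
Ev 4: PC=5 idx=2 pred=N actual=T -> ctr[2]=2
Ev 5: PC=0 idx=0 pred=T actual=N -> ctr[0]=2
Ev 6: PC=4 idx=1 pred=N actual=N -> ctr[1]=0
Ev 7: PC=4 idx=1 pred=N actual=T -> ctr[1]=1
Ev 8: PC=0 idx=0 pred=T actual=N -> ctr[0]=1
Ev 9: PC=0 idx=0 pred=N actual=T -> ctr[0]=2

Answer: N T T N T N N T N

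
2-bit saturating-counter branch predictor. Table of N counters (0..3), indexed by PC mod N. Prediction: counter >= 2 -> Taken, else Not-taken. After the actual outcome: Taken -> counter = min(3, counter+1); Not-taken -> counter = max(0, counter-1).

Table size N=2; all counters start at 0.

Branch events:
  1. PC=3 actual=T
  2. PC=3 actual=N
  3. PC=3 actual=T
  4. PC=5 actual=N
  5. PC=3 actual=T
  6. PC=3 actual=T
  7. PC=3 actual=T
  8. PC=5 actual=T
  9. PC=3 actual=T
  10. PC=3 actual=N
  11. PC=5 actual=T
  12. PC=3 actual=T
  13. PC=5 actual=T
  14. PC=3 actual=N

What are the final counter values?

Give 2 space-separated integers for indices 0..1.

Ev 1: PC=3 idx=1 pred=N actual=T -> ctr[1]=1
Ev 2: PC=3 idx=1 pred=N actual=N -> ctr[1]=0
Ev 3: PC=3 idx=1 pred=N actual=T -> ctr[1]=1
Ev 4: PC=5 idx=1 pred=N actual=N -> ctr[1]=0
Ev 5: PC=3 idx=1 pred=N actual=T -> ctr[1]=1
Ev 6: PC=3 idx=1 pred=N actual=T -> ctr[1]=2
Ev 7: PC=3 idx=1 pred=T actual=T -> ctr[1]=3
Ev 8: PC=5 idx=1 pred=T actual=T -> ctr[1]=3
Ev 9: PC=3 idx=1 pred=T actual=T -> ctr[1]=3
Ev 10: PC=3 idx=1 pred=T actual=N -> ctr[1]=2
Ev 11: PC=5 idx=1 pred=T actual=T -> ctr[1]=3
Ev 12: PC=3 idx=1 pred=T actual=T -> ctr[1]=3
Ev 13: PC=5 idx=1 pred=T actual=T -> ctr[1]=3
Ev 14: PC=3 idx=1 pred=T actual=N -> ctr[1]=2

Answer: 0 2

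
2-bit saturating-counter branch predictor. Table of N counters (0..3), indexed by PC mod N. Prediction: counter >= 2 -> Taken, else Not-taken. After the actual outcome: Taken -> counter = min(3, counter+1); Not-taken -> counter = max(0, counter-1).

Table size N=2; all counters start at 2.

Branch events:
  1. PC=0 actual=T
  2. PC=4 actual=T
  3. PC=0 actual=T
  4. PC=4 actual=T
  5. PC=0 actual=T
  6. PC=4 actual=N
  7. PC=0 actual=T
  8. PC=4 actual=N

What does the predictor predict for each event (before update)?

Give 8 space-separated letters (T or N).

Answer: T T T T T T T T

Derivation:
Ev 1: PC=0 idx=0 pred=T actual=T -> ctr[0]=3
Ev 2: PC=4 idx=0 pred=T actual=T -> ctr[0]=3
Ev 3: PC=0 idx=0 pred=T actual=T -> ctr[0]=3
Ev 4: PC=4 idx=0 pred=T actual=T -> ctr[0]=3
Ev 5: PC=0 idx=0 pred=T actual=T -> ctr[0]=3
Ev 6: PC=4 idx=0 pred=T actual=N -> ctr[0]=2
Ev 7: PC=0 idx=0 pred=T actual=T -> ctr[0]=3
Ev 8: PC=4 idx=0 pred=T actual=N -> ctr[0]=2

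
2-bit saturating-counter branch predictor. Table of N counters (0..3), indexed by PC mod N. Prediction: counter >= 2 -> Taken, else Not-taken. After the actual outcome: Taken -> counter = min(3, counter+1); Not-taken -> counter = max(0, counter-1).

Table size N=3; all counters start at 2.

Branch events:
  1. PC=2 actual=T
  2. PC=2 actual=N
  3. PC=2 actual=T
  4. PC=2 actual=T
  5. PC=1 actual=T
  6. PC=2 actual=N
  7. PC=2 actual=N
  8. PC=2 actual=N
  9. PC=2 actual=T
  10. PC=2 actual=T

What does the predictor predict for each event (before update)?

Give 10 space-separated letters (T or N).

Ev 1: PC=2 idx=2 pred=T actual=T -> ctr[2]=3
Ev 2: PC=2 idx=2 pred=T actual=N -> ctr[2]=2
Ev 3: PC=2 idx=2 pred=T actual=T -> ctr[2]=3
Ev 4: PC=2 idx=2 pred=T actual=T -> ctr[2]=3
Ev 5: PC=1 idx=1 pred=T actual=T -> ctr[1]=3
Ev 6: PC=2 idx=2 pred=T actual=N -> ctr[2]=2
Ev 7: PC=2 idx=2 pred=T actual=N -> ctr[2]=1
Ev 8: PC=2 idx=2 pred=N actual=N -> ctr[2]=0
Ev 9: PC=2 idx=2 pred=N actual=T -> ctr[2]=1
Ev 10: PC=2 idx=2 pred=N actual=T -> ctr[2]=2

Answer: T T T T T T T N N N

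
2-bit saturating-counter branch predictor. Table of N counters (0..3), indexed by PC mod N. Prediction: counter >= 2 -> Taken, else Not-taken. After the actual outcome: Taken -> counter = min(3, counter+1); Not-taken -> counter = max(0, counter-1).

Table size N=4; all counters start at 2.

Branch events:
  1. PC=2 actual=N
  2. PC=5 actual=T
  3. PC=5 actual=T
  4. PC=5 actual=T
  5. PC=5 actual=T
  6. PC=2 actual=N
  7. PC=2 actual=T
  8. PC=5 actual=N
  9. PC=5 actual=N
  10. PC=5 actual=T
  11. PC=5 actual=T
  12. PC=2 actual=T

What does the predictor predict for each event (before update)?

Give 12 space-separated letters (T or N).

Answer: T T T T T N N T T N T N

Derivation:
Ev 1: PC=2 idx=2 pred=T actual=N -> ctr[2]=1
Ev 2: PC=5 idx=1 pred=T actual=T -> ctr[1]=3
Ev 3: PC=5 idx=1 pred=T actual=T -> ctr[1]=3
Ev 4: PC=5 idx=1 pred=T actual=T -> ctr[1]=3
Ev 5: PC=5 idx=1 pred=T actual=T -> ctr[1]=3
Ev 6: PC=2 idx=2 pred=N actual=N -> ctr[2]=0
Ev 7: PC=2 idx=2 pred=N actual=T -> ctr[2]=1
Ev 8: PC=5 idx=1 pred=T actual=N -> ctr[1]=2
Ev 9: PC=5 idx=1 pred=T actual=N -> ctr[1]=1
Ev 10: PC=5 idx=1 pred=N actual=T -> ctr[1]=2
Ev 11: PC=5 idx=1 pred=T actual=T -> ctr[1]=3
Ev 12: PC=2 idx=2 pred=N actual=T -> ctr[2]=2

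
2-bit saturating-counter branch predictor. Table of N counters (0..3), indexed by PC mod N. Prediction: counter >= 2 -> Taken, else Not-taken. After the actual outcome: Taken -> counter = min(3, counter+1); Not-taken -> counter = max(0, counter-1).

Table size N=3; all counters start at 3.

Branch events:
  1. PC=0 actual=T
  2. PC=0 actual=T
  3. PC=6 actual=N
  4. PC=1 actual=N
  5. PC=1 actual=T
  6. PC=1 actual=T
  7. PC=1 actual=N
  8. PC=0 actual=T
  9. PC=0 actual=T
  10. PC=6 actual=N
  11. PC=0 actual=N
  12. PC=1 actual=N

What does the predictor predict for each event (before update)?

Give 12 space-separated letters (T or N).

Ev 1: PC=0 idx=0 pred=T actual=T -> ctr[0]=3
Ev 2: PC=0 idx=0 pred=T actual=T -> ctr[0]=3
Ev 3: PC=6 idx=0 pred=T actual=N -> ctr[0]=2
Ev 4: PC=1 idx=1 pred=T actual=N -> ctr[1]=2
Ev 5: PC=1 idx=1 pred=T actual=T -> ctr[1]=3
Ev 6: PC=1 idx=1 pred=T actual=T -> ctr[1]=3
Ev 7: PC=1 idx=1 pred=T actual=N -> ctr[1]=2
Ev 8: PC=0 idx=0 pred=T actual=T -> ctr[0]=3
Ev 9: PC=0 idx=0 pred=T actual=T -> ctr[0]=3
Ev 10: PC=6 idx=0 pred=T actual=N -> ctr[0]=2
Ev 11: PC=0 idx=0 pred=T actual=N -> ctr[0]=1
Ev 12: PC=1 idx=1 pred=T actual=N -> ctr[1]=1

Answer: T T T T T T T T T T T T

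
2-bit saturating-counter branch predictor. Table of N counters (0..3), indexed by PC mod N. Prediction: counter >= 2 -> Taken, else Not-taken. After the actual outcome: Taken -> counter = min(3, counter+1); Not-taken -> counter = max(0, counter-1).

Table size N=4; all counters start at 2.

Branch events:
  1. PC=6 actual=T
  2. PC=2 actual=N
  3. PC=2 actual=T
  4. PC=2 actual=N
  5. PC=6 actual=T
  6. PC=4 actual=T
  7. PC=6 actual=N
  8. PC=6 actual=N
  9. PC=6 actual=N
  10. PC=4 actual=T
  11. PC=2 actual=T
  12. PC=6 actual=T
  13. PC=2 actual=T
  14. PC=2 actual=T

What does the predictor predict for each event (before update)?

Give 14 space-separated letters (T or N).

Answer: T T T T T T T T N T N N T T

Derivation:
Ev 1: PC=6 idx=2 pred=T actual=T -> ctr[2]=3
Ev 2: PC=2 idx=2 pred=T actual=N -> ctr[2]=2
Ev 3: PC=2 idx=2 pred=T actual=T -> ctr[2]=3
Ev 4: PC=2 idx=2 pred=T actual=N -> ctr[2]=2
Ev 5: PC=6 idx=2 pred=T actual=T -> ctr[2]=3
Ev 6: PC=4 idx=0 pred=T actual=T -> ctr[0]=3
Ev 7: PC=6 idx=2 pred=T actual=N -> ctr[2]=2
Ev 8: PC=6 idx=2 pred=T actual=N -> ctr[2]=1
Ev 9: PC=6 idx=2 pred=N actual=N -> ctr[2]=0
Ev 10: PC=4 idx=0 pred=T actual=T -> ctr[0]=3
Ev 11: PC=2 idx=2 pred=N actual=T -> ctr[2]=1
Ev 12: PC=6 idx=2 pred=N actual=T -> ctr[2]=2
Ev 13: PC=2 idx=2 pred=T actual=T -> ctr[2]=3
Ev 14: PC=2 idx=2 pred=T actual=T -> ctr[2]=3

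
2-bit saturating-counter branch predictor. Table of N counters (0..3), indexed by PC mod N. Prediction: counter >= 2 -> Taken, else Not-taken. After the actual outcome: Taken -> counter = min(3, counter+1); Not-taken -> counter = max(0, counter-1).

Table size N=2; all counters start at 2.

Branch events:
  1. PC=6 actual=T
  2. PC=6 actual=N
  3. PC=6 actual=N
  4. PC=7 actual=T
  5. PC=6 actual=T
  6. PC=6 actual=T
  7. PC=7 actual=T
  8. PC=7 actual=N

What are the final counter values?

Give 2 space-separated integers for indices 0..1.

Answer: 3 2

Derivation:
Ev 1: PC=6 idx=0 pred=T actual=T -> ctr[0]=3
Ev 2: PC=6 idx=0 pred=T actual=N -> ctr[0]=2
Ev 3: PC=6 idx=0 pred=T actual=N -> ctr[0]=1
Ev 4: PC=7 idx=1 pred=T actual=T -> ctr[1]=3
Ev 5: PC=6 idx=0 pred=N actual=T -> ctr[0]=2
Ev 6: PC=6 idx=0 pred=T actual=T -> ctr[0]=3
Ev 7: PC=7 idx=1 pred=T actual=T -> ctr[1]=3
Ev 8: PC=7 idx=1 pred=T actual=N -> ctr[1]=2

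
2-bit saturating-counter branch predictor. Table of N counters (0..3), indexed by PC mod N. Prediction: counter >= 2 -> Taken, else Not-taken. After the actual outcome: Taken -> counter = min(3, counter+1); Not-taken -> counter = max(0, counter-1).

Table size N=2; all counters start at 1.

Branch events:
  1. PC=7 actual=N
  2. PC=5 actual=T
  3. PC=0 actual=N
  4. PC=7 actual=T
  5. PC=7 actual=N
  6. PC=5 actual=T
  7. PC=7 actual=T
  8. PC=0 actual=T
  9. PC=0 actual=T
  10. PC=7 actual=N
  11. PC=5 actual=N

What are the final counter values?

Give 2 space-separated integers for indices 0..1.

Ev 1: PC=7 idx=1 pred=N actual=N -> ctr[1]=0
Ev 2: PC=5 idx=1 pred=N actual=T -> ctr[1]=1
Ev 3: PC=0 idx=0 pred=N actual=N -> ctr[0]=0
Ev 4: PC=7 idx=1 pred=N actual=T -> ctr[1]=2
Ev 5: PC=7 idx=1 pred=T actual=N -> ctr[1]=1
Ev 6: PC=5 idx=1 pred=N actual=T -> ctr[1]=2
Ev 7: PC=7 idx=1 pred=T actual=T -> ctr[1]=3
Ev 8: PC=0 idx=0 pred=N actual=T -> ctr[0]=1
Ev 9: PC=0 idx=0 pred=N actual=T -> ctr[0]=2
Ev 10: PC=7 idx=1 pred=T actual=N -> ctr[1]=2
Ev 11: PC=5 idx=1 pred=T actual=N -> ctr[1]=1

Answer: 2 1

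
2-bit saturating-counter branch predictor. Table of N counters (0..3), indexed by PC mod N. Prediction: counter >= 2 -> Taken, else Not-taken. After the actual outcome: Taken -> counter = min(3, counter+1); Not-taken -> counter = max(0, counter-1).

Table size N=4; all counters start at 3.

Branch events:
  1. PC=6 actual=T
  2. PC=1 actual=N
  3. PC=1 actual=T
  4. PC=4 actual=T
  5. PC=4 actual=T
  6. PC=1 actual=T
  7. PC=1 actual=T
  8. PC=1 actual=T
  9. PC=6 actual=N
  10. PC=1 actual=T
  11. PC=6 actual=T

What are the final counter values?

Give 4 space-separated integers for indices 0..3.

Answer: 3 3 3 3

Derivation:
Ev 1: PC=6 idx=2 pred=T actual=T -> ctr[2]=3
Ev 2: PC=1 idx=1 pred=T actual=N -> ctr[1]=2
Ev 3: PC=1 idx=1 pred=T actual=T -> ctr[1]=3
Ev 4: PC=4 idx=0 pred=T actual=T -> ctr[0]=3
Ev 5: PC=4 idx=0 pred=T actual=T -> ctr[0]=3
Ev 6: PC=1 idx=1 pred=T actual=T -> ctr[1]=3
Ev 7: PC=1 idx=1 pred=T actual=T -> ctr[1]=3
Ev 8: PC=1 idx=1 pred=T actual=T -> ctr[1]=3
Ev 9: PC=6 idx=2 pred=T actual=N -> ctr[2]=2
Ev 10: PC=1 idx=1 pred=T actual=T -> ctr[1]=3
Ev 11: PC=6 idx=2 pred=T actual=T -> ctr[2]=3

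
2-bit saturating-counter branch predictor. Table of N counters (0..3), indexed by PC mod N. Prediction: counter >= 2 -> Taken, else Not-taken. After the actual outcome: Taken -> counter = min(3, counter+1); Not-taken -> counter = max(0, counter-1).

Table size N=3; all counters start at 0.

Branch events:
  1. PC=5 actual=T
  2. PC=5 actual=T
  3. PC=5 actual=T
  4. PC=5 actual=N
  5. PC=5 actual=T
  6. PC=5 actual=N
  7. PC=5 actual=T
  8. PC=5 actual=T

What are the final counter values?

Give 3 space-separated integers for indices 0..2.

Ev 1: PC=5 idx=2 pred=N actual=T -> ctr[2]=1
Ev 2: PC=5 idx=2 pred=N actual=T -> ctr[2]=2
Ev 3: PC=5 idx=2 pred=T actual=T -> ctr[2]=3
Ev 4: PC=5 idx=2 pred=T actual=N -> ctr[2]=2
Ev 5: PC=5 idx=2 pred=T actual=T -> ctr[2]=3
Ev 6: PC=5 idx=2 pred=T actual=N -> ctr[2]=2
Ev 7: PC=5 idx=2 pred=T actual=T -> ctr[2]=3
Ev 8: PC=5 idx=2 pred=T actual=T -> ctr[2]=3

Answer: 0 0 3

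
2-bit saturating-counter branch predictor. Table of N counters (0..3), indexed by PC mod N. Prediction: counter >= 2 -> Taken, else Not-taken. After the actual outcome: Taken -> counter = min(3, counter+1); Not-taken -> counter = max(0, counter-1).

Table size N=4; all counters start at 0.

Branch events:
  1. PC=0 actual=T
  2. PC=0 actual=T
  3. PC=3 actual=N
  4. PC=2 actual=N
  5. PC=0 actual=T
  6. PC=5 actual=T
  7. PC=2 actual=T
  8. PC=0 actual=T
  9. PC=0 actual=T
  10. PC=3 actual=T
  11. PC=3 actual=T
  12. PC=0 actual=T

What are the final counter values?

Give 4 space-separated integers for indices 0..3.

Answer: 3 1 1 2

Derivation:
Ev 1: PC=0 idx=0 pred=N actual=T -> ctr[0]=1
Ev 2: PC=0 idx=0 pred=N actual=T -> ctr[0]=2
Ev 3: PC=3 idx=3 pred=N actual=N -> ctr[3]=0
Ev 4: PC=2 idx=2 pred=N actual=N -> ctr[2]=0
Ev 5: PC=0 idx=0 pred=T actual=T -> ctr[0]=3
Ev 6: PC=5 idx=1 pred=N actual=T -> ctr[1]=1
Ev 7: PC=2 idx=2 pred=N actual=T -> ctr[2]=1
Ev 8: PC=0 idx=0 pred=T actual=T -> ctr[0]=3
Ev 9: PC=0 idx=0 pred=T actual=T -> ctr[0]=3
Ev 10: PC=3 idx=3 pred=N actual=T -> ctr[3]=1
Ev 11: PC=3 idx=3 pred=N actual=T -> ctr[3]=2
Ev 12: PC=0 idx=0 pred=T actual=T -> ctr[0]=3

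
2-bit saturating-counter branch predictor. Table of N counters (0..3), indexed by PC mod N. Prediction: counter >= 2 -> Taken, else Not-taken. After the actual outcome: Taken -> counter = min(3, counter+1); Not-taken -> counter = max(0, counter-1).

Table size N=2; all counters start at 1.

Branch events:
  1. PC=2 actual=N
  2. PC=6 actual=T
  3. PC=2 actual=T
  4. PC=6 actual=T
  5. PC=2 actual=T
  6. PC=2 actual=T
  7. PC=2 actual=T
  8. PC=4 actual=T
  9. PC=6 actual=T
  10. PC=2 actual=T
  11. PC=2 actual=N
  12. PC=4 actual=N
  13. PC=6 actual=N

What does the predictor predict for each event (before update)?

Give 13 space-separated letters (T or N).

Ev 1: PC=2 idx=0 pred=N actual=N -> ctr[0]=0
Ev 2: PC=6 idx=0 pred=N actual=T -> ctr[0]=1
Ev 3: PC=2 idx=0 pred=N actual=T -> ctr[0]=2
Ev 4: PC=6 idx=0 pred=T actual=T -> ctr[0]=3
Ev 5: PC=2 idx=0 pred=T actual=T -> ctr[0]=3
Ev 6: PC=2 idx=0 pred=T actual=T -> ctr[0]=3
Ev 7: PC=2 idx=0 pred=T actual=T -> ctr[0]=3
Ev 8: PC=4 idx=0 pred=T actual=T -> ctr[0]=3
Ev 9: PC=6 idx=0 pred=T actual=T -> ctr[0]=3
Ev 10: PC=2 idx=0 pred=T actual=T -> ctr[0]=3
Ev 11: PC=2 idx=0 pred=T actual=N -> ctr[0]=2
Ev 12: PC=4 idx=0 pred=T actual=N -> ctr[0]=1
Ev 13: PC=6 idx=0 pred=N actual=N -> ctr[0]=0

Answer: N N N T T T T T T T T T N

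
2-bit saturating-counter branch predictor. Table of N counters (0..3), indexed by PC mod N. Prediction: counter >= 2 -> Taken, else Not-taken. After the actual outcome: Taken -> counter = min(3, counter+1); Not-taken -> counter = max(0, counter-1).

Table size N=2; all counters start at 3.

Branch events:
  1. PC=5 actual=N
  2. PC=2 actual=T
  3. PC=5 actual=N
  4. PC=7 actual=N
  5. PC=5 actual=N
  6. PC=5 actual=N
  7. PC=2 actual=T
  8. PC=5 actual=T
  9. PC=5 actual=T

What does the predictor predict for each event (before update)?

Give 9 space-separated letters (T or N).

Ev 1: PC=5 idx=1 pred=T actual=N -> ctr[1]=2
Ev 2: PC=2 idx=0 pred=T actual=T -> ctr[0]=3
Ev 3: PC=5 idx=1 pred=T actual=N -> ctr[1]=1
Ev 4: PC=7 idx=1 pred=N actual=N -> ctr[1]=0
Ev 5: PC=5 idx=1 pred=N actual=N -> ctr[1]=0
Ev 6: PC=5 idx=1 pred=N actual=N -> ctr[1]=0
Ev 7: PC=2 idx=0 pred=T actual=T -> ctr[0]=3
Ev 8: PC=5 idx=1 pred=N actual=T -> ctr[1]=1
Ev 9: PC=5 idx=1 pred=N actual=T -> ctr[1]=2

Answer: T T T N N N T N N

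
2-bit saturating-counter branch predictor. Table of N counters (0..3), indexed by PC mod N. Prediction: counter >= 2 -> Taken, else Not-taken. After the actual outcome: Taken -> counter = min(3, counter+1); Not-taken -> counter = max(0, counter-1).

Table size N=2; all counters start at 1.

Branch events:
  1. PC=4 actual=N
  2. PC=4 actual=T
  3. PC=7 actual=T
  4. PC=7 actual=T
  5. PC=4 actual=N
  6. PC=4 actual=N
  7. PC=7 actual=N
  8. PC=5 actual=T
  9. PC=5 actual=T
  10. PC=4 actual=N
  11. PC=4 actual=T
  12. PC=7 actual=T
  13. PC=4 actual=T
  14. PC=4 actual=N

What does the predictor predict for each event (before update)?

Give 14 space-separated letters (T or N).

Ev 1: PC=4 idx=0 pred=N actual=N -> ctr[0]=0
Ev 2: PC=4 idx=0 pred=N actual=T -> ctr[0]=1
Ev 3: PC=7 idx=1 pred=N actual=T -> ctr[1]=2
Ev 4: PC=7 idx=1 pred=T actual=T -> ctr[1]=3
Ev 5: PC=4 idx=0 pred=N actual=N -> ctr[0]=0
Ev 6: PC=4 idx=0 pred=N actual=N -> ctr[0]=0
Ev 7: PC=7 idx=1 pred=T actual=N -> ctr[1]=2
Ev 8: PC=5 idx=1 pred=T actual=T -> ctr[1]=3
Ev 9: PC=5 idx=1 pred=T actual=T -> ctr[1]=3
Ev 10: PC=4 idx=0 pred=N actual=N -> ctr[0]=0
Ev 11: PC=4 idx=0 pred=N actual=T -> ctr[0]=1
Ev 12: PC=7 idx=1 pred=T actual=T -> ctr[1]=3
Ev 13: PC=4 idx=0 pred=N actual=T -> ctr[0]=2
Ev 14: PC=4 idx=0 pred=T actual=N -> ctr[0]=1

Answer: N N N T N N T T T N N T N T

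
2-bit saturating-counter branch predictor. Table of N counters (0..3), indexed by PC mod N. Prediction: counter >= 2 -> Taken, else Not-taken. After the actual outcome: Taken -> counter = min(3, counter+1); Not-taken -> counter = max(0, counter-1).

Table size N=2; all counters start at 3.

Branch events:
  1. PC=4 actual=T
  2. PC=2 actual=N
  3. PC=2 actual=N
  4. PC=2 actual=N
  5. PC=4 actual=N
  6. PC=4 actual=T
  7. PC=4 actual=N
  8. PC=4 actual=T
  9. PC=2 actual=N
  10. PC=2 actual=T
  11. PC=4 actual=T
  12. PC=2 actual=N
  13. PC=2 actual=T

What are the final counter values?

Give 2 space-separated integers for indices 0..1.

Ev 1: PC=4 idx=0 pred=T actual=T -> ctr[0]=3
Ev 2: PC=2 idx=0 pred=T actual=N -> ctr[0]=2
Ev 3: PC=2 idx=0 pred=T actual=N -> ctr[0]=1
Ev 4: PC=2 idx=0 pred=N actual=N -> ctr[0]=0
Ev 5: PC=4 idx=0 pred=N actual=N -> ctr[0]=0
Ev 6: PC=4 idx=0 pred=N actual=T -> ctr[0]=1
Ev 7: PC=4 idx=0 pred=N actual=N -> ctr[0]=0
Ev 8: PC=4 idx=0 pred=N actual=T -> ctr[0]=1
Ev 9: PC=2 idx=0 pred=N actual=N -> ctr[0]=0
Ev 10: PC=2 idx=0 pred=N actual=T -> ctr[0]=1
Ev 11: PC=4 idx=0 pred=N actual=T -> ctr[0]=2
Ev 12: PC=2 idx=0 pred=T actual=N -> ctr[0]=1
Ev 13: PC=2 idx=0 pred=N actual=T -> ctr[0]=2

Answer: 2 3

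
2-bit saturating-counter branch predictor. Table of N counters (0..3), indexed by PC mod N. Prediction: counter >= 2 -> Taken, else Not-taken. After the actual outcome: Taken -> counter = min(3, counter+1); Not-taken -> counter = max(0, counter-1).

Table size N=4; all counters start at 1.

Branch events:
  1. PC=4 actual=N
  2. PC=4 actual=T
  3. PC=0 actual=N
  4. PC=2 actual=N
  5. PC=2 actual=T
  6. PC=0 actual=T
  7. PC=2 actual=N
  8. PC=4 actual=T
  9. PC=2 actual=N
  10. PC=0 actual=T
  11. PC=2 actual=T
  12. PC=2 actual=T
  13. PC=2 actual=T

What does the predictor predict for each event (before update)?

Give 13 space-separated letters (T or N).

Answer: N N N N N N N N N T N N T

Derivation:
Ev 1: PC=4 idx=0 pred=N actual=N -> ctr[0]=0
Ev 2: PC=4 idx=0 pred=N actual=T -> ctr[0]=1
Ev 3: PC=0 idx=0 pred=N actual=N -> ctr[0]=0
Ev 4: PC=2 idx=2 pred=N actual=N -> ctr[2]=0
Ev 5: PC=2 idx=2 pred=N actual=T -> ctr[2]=1
Ev 6: PC=0 idx=0 pred=N actual=T -> ctr[0]=1
Ev 7: PC=2 idx=2 pred=N actual=N -> ctr[2]=0
Ev 8: PC=4 idx=0 pred=N actual=T -> ctr[0]=2
Ev 9: PC=2 idx=2 pred=N actual=N -> ctr[2]=0
Ev 10: PC=0 idx=0 pred=T actual=T -> ctr[0]=3
Ev 11: PC=2 idx=2 pred=N actual=T -> ctr[2]=1
Ev 12: PC=2 idx=2 pred=N actual=T -> ctr[2]=2
Ev 13: PC=2 idx=2 pred=T actual=T -> ctr[2]=3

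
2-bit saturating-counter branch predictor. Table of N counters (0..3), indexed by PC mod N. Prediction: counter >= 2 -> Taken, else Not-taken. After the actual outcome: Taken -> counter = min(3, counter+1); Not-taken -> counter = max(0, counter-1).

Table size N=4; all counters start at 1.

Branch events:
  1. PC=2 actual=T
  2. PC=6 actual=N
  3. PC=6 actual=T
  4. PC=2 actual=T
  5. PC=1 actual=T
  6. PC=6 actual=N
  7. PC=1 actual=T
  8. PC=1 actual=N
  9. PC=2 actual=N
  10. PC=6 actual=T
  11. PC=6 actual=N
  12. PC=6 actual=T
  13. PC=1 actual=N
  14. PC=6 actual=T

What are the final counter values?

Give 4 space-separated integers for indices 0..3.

Ev 1: PC=2 idx=2 pred=N actual=T -> ctr[2]=2
Ev 2: PC=6 idx=2 pred=T actual=N -> ctr[2]=1
Ev 3: PC=6 idx=2 pred=N actual=T -> ctr[2]=2
Ev 4: PC=2 idx=2 pred=T actual=T -> ctr[2]=3
Ev 5: PC=1 idx=1 pred=N actual=T -> ctr[1]=2
Ev 6: PC=6 idx=2 pred=T actual=N -> ctr[2]=2
Ev 7: PC=1 idx=1 pred=T actual=T -> ctr[1]=3
Ev 8: PC=1 idx=1 pred=T actual=N -> ctr[1]=2
Ev 9: PC=2 idx=2 pred=T actual=N -> ctr[2]=1
Ev 10: PC=6 idx=2 pred=N actual=T -> ctr[2]=2
Ev 11: PC=6 idx=2 pred=T actual=N -> ctr[2]=1
Ev 12: PC=6 idx=2 pred=N actual=T -> ctr[2]=2
Ev 13: PC=1 idx=1 pred=T actual=N -> ctr[1]=1
Ev 14: PC=6 idx=2 pred=T actual=T -> ctr[2]=3

Answer: 1 1 3 1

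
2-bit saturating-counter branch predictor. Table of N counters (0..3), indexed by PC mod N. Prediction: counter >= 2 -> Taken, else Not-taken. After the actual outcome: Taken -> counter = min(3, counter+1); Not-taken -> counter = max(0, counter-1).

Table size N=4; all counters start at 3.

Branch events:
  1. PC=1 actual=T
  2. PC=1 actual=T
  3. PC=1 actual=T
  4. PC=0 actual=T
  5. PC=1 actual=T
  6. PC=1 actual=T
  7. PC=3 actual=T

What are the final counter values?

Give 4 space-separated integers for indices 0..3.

Ev 1: PC=1 idx=1 pred=T actual=T -> ctr[1]=3
Ev 2: PC=1 idx=1 pred=T actual=T -> ctr[1]=3
Ev 3: PC=1 idx=1 pred=T actual=T -> ctr[1]=3
Ev 4: PC=0 idx=0 pred=T actual=T -> ctr[0]=3
Ev 5: PC=1 idx=1 pred=T actual=T -> ctr[1]=3
Ev 6: PC=1 idx=1 pred=T actual=T -> ctr[1]=3
Ev 7: PC=3 idx=3 pred=T actual=T -> ctr[3]=3

Answer: 3 3 3 3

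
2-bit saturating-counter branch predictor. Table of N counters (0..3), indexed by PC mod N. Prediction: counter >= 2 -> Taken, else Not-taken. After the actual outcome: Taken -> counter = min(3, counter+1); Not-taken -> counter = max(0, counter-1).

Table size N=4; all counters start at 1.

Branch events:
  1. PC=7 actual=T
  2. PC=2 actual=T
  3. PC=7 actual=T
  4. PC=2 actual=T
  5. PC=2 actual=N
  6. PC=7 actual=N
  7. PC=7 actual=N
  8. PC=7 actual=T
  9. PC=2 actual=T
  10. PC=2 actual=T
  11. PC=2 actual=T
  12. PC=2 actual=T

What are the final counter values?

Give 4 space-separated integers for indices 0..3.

Ev 1: PC=7 idx=3 pred=N actual=T -> ctr[3]=2
Ev 2: PC=2 idx=2 pred=N actual=T -> ctr[2]=2
Ev 3: PC=7 idx=3 pred=T actual=T -> ctr[3]=3
Ev 4: PC=2 idx=2 pred=T actual=T -> ctr[2]=3
Ev 5: PC=2 idx=2 pred=T actual=N -> ctr[2]=2
Ev 6: PC=7 idx=3 pred=T actual=N -> ctr[3]=2
Ev 7: PC=7 idx=3 pred=T actual=N -> ctr[3]=1
Ev 8: PC=7 idx=3 pred=N actual=T -> ctr[3]=2
Ev 9: PC=2 idx=2 pred=T actual=T -> ctr[2]=3
Ev 10: PC=2 idx=2 pred=T actual=T -> ctr[2]=3
Ev 11: PC=2 idx=2 pred=T actual=T -> ctr[2]=3
Ev 12: PC=2 idx=2 pred=T actual=T -> ctr[2]=3

Answer: 1 1 3 2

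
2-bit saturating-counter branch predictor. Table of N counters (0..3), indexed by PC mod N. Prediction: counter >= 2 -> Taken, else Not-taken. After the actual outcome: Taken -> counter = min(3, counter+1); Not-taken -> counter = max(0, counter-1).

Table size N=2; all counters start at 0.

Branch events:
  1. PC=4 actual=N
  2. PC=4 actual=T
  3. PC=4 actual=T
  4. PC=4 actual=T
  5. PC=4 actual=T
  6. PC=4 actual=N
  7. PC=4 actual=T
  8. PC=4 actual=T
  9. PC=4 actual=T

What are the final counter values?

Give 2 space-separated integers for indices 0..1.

Ev 1: PC=4 idx=0 pred=N actual=N -> ctr[0]=0
Ev 2: PC=4 idx=0 pred=N actual=T -> ctr[0]=1
Ev 3: PC=4 idx=0 pred=N actual=T -> ctr[0]=2
Ev 4: PC=4 idx=0 pred=T actual=T -> ctr[0]=3
Ev 5: PC=4 idx=0 pred=T actual=T -> ctr[0]=3
Ev 6: PC=4 idx=0 pred=T actual=N -> ctr[0]=2
Ev 7: PC=4 idx=0 pred=T actual=T -> ctr[0]=3
Ev 8: PC=4 idx=0 pred=T actual=T -> ctr[0]=3
Ev 9: PC=4 idx=0 pred=T actual=T -> ctr[0]=3

Answer: 3 0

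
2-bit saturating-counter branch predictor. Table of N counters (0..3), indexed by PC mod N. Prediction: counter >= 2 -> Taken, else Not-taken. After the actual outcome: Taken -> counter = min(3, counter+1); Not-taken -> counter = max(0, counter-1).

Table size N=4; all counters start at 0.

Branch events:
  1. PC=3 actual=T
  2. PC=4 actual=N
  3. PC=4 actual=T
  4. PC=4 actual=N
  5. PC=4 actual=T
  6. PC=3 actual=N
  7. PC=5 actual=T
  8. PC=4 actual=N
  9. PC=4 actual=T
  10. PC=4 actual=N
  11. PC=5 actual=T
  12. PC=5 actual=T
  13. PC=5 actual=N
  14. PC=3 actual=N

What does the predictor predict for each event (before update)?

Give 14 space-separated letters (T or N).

Answer: N N N N N N N N N N N T T N

Derivation:
Ev 1: PC=3 idx=3 pred=N actual=T -> ctr[3]=1
Ev 2: PC=4 idx=0 pred=N actual=N -> ctr[0]=0
Ev 3: PC=4 idx=0 pred=N actual=T -> ctr[0]=1
Ev 4: PC=4 idx=0 pred=N actual=N -> ctr[0]=0
Ev 5: PC=4 idx=0 pred=N actual=T -> ctr[0]=1
Ev 6: PC=3 idx=3 pred=N actual=N -> ctr[3]=0
Ev 7: PC=5 idx=1 pred=N actual=T -> ctr[1]=1
Ev 8: PC=4 idx=0 pred=N actual=N -> ctr[0]=0
Ev 9: PC=4 idx=0 pred=N actual=T -> ctr[0]=1
Ev 10: PC=4 idx=0 pred=N actual=N -> ctr[0]=0
Ev 11: PC=5 idx=1 pred=N actual=T -> ctr[1]=2
Ev 12: PC=5 idx=1 pred=T actual=T -> ctr[1]=3
Ev 13: PC=5 idx=1 pred=T actual=N -> ctr[1]=2
Ev 14: PC=3 idx=3 pred=N actual=N -> ctr[3]=0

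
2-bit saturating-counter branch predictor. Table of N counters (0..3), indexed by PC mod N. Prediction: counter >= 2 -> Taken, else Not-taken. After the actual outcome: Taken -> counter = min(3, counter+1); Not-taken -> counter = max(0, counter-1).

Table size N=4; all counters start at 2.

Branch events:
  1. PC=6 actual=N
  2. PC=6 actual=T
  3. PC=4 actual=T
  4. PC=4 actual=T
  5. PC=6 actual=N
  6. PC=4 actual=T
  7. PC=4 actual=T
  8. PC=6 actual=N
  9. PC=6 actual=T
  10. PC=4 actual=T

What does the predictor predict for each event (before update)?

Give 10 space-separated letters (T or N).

Answer: T N T T T T T N N T

Derivation:
Ev 1: PC=6 idx=2 pred=T actual=N -> ctr[2]=1
Ev 2: PC=6 idx=2 pred=N actual=T -> ctr[2]=2
Ev 3: PC=4 idx=0 pred=T actual=T -> ctr[0]=3
Ev 4: PC=4 idx=0 pred=T actual=T -> ctr[0]=3
Ev 5: PC=6 idx=2 pred=T actual=N -> ctr[2]=1
Ev 6: PC=4 idx=0 pred=T actual=T -> ctr[0]=3
Ev 7: PC=4 idx=0 pred=T actual=T -> ctr[0]=3
Ev 8: PC=6 idx=2 pred=N actual=N -> ctr[2]=0
Ev 9: PC=6 idx=2 pred=N actual=T -> ctr[2]=1
Ev 10: PC=4 idx=0 pred=T actual=T -> ctr[0]=3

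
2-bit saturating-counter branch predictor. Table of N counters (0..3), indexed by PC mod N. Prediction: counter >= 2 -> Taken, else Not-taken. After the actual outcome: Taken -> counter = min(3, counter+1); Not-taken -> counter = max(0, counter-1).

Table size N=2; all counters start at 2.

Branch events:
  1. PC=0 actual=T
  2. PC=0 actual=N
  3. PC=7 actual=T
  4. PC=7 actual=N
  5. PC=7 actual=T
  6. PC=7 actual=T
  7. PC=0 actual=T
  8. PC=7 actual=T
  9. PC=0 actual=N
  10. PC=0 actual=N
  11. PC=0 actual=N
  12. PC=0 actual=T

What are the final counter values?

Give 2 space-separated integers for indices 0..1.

Ev 1: PC=0 idx=0 pred=T actual=T -> ctr[0]=3
Ev 2: PC=0 idx=0 pred=T actual=N -> ctr[0]=2
Ev 3: PC=7 idx=1 pred=T actual=T -> ctr[1]=3
Ev 4: PC=7 idx=1 pred=T actual=N -> ctr[1]=2
Ev 5: PC=7 idx=1 pred=T actual=T -> ctr[1]=3
Ev 6: PC=7 idx=1 pred=T actual=T -> ctr[1]=3
Ev 7: PC=0 idx=0 pred=T actual=T -> ctr[0]=3
Ev 8: PC=7 idx=1 pred=T actual=T -> ctr[1]=3
Ev 9: PC=0 idx=0 pred=T actual=N -> ctr[0]=2
Ev 10: PC=0 idx=0 pred=T actual=N -> ctr[0]=1
Ev 11: PC=0 idx=0 pred=N actual=N -> ctr[0]=0
Ev 12: PC=0 idx=0 pred=N actual=T -> ctr[0]=1

Answer: 1 3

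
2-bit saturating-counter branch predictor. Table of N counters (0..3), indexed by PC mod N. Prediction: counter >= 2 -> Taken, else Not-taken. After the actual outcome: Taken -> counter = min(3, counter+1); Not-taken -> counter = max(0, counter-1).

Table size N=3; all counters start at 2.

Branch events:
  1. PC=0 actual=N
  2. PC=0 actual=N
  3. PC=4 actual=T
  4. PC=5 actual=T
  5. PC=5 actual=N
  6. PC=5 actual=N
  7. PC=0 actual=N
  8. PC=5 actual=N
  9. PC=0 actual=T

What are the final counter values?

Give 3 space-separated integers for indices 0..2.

Answer: 1 3 0

Derivation:
Ev 1: PC=0 idx=0 pred=T actual=N -> ctr[0]=1
Ev 2: PC=0 idx=0 pred=N actual=N -> ctr[0]=0
Ev 3: PC=4 idx=1 pred=T actual=T -> ctr[1]=3
Ev 4: PC=5 idx=2 pred=T actual=T -> ctr[2]=3
Ev 5: PC=5 idx=2 pred=T actual=N -> ctr[2]=2
Ev 6: PC=5 idx=2 pred=T actual=N -> ctr[2]=1
Ev 7: PC=0 idx=0 pred=N actual=N -> ctr[0]=0
Ev 8: PC=5 idx=2 pred=N actual=N -> ctr[2]=0
Ev 9: PC=0 idx=0 pred=N actual=T -> ctr[0]=1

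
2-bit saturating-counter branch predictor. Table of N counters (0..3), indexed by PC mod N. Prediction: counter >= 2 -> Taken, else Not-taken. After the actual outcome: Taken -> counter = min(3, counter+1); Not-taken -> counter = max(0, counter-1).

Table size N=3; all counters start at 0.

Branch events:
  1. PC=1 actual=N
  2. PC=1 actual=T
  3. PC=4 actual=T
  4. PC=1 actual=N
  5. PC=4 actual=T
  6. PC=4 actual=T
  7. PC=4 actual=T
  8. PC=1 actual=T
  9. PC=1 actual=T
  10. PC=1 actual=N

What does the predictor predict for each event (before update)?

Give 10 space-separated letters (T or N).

Ev 1: PC=1 idx=1 pred=N actual=N -> ctr[1]=0
Ev 2: PC=1 idx=1 pred=N actual=T -> ctr[1]=1
Ev 3: PC=4 idx=1 pred=N actual=T -> ctr[1]=2
Ev 4: PC=1 idx=1 pred=T actual=N -> ctr[1]=1
Ev 5: PC=4 idx=1 pred=N actual=T -> ctr[1]=2
Ev 6: PC=4 idx=1 pred=T actual=T -> ctr[1]=3
Ev 7: PC=4 idx=1 pred=T actual=T -> ctr[1]=3
Ev 8: PC=1 idx=1 pred=T actual=T -> ctr[1]=3
Ev 9: PC=1 idx=1 pred=T actual=T -> ctr[1]=3
Ev 10: PC=1 idx=1 pred=T actual=N -> ctr[1]=2

Answer: N N N T N T T T T T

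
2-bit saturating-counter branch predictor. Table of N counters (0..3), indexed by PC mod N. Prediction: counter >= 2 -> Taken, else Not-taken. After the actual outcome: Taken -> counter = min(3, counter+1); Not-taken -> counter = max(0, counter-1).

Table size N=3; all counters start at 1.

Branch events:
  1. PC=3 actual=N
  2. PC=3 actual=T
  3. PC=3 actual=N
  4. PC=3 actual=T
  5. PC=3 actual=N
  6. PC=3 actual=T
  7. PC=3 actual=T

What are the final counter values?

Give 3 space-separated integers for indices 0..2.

Answer: 2 1 1

Derivation:
Ev 1: PC=3 idx=0 pred=N actual=N -> ctr[0]=0
Ev 2: PC=3 idx=0 pred=N actual=T -> ctr[0]=1
Ev 3: PC=3 idx=0 pred=N actual=N -> ctr[0]=0
Ev 4: PC=3 idx=0 pred=N actual=T -> ctr[0]=1
Ev 5: PC=3 idx=0 pred=N actual=N -> ctr[0]=0
Ev 6: PC=3 idx=0 pred=N actual=T -> ctr[0]=1
Ev 7: PC=3 idx=0 pred=N actual=T -> ctr[0]=2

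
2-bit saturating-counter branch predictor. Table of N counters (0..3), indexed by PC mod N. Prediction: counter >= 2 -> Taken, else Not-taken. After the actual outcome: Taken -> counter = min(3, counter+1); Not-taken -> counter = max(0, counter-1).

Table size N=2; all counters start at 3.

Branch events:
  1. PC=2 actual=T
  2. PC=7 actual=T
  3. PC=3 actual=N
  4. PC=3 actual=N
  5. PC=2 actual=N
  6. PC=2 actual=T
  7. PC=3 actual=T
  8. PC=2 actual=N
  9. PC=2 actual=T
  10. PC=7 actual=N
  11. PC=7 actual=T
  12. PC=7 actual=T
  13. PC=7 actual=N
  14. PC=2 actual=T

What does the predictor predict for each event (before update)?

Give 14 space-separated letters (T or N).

Answer: T T T T T T N T T T N T T T

Derivation:
Ev 1: PC=2 idx=0 pred=T actual=T -> ctr[0]=3
Ev 2: PC=7 idx=1 pred=T actual=T -> ctr[1]=3
Ev 3: PC=3 idx=1 pred=T actual=N -> ctr[1]=2
Ev 4: PC=3 idx=1 pred=T actual=N -> ctr[1]=1
Ev 5: PC=2 idx=0 pred=T actual=N -> ctr[0]=2
Ev 6: PC=2 idx=0 pred=T actual=T -> ctr[0]=3
Ev 7: PC=3 idx=1 pred=N actual=T -> ctr[1]=2
Ev 8: PC=2 idx=0 pred=T actual=N -> ctr[0]=2
Ev 9: PC=2 idx=0 pred=T actual=T -> ctr[0]=3
Ev 10: PC=7 idx=1 pred=T actual=N -> ctr[1]=1
Ev 11: PC=7 idx=1 pred=N actual=T -> ctr[1]=2
Ev 12: PC=7 idx=1 pred=T actual=T -> ctr[1]=3
Ev 13: PC=7 idx=1 pred=T actual=N -> ctr[1]=2
Ev 14: PC=2 idx=0 pred=T actual=T -> ctr[0]=3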